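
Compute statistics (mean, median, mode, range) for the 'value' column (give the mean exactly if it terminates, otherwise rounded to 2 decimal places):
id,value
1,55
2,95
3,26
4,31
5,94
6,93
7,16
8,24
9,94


Data: [55, 95, 26, 31, 94, 93, 16, 24, 94]
Count: 9
Sum: 528
Mean: 528/9 ≈ 58.67 (rounded to 2 decimal places)
Sorted: [16, 24, 26, 31, 55, 93, 94, 94, 95]
Median: 55.0
Mode: 94 (2 times)
Range: 95 - 16 = 79
Min: 16, Max: 95

mean≈58.67, median=55.0, mode=94, range=79


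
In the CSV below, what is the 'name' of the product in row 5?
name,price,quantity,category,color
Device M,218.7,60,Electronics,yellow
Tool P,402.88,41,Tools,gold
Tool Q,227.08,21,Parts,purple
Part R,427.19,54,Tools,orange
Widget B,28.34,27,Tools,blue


Query: Row 5 ('Widget B'), column 'name'
Value: Widget B

Widget B


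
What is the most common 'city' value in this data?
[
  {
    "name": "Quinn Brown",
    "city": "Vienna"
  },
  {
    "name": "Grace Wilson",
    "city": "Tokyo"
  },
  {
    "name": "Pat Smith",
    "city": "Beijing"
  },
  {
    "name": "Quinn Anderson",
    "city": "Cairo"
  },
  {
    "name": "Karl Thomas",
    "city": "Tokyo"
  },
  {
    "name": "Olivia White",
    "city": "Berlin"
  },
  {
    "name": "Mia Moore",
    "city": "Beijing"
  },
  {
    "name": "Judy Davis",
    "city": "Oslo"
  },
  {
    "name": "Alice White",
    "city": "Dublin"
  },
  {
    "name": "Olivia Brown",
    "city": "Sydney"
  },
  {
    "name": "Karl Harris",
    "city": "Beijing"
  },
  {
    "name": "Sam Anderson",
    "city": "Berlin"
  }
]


Counting 'city' values across 12 records:

  Beijing: 3 ###
  Tokyo: 2 ##
  Berlin: 2 ##
  Vienna: 1 #
  Cairo: 1 #
  Oslo: 1 #
  Dublin: 1 #
  Sydney: 1 #

Most common: Beijing (3 times)

Beijing (3 times)


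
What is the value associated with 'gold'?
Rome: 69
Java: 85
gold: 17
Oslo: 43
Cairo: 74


Looking up key 'gold'
Value: 17

17


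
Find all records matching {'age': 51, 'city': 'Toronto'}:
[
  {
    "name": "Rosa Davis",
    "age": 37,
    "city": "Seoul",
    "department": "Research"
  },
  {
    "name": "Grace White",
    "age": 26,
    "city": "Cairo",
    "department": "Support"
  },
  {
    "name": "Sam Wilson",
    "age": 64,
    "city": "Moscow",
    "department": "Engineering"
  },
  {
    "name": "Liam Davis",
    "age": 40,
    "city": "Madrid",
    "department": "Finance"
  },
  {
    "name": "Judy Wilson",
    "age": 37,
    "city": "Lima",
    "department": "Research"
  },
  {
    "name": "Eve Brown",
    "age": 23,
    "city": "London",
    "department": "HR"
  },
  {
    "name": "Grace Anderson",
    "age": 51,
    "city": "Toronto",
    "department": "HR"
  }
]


Search criteria: {'age': 51, 'city': 'Toronto'}

Checking 7 records:
  Rosa Davis: {age: 37, city: Seoul}
  Grace White: {age: 26, city: Cairo}
  Sam Wilson: {age: 64, city: Moscow}
  Liam Davis: {age: 40, city: Madrid}
  Judy Wilson: {age: 37, city: Lima}
  Eve Brown: {age: 23, city: London}
  Grace Anderson: {age: 51, city: Toronto} <-- MATCH

Matches: ["Grace Anderson"]

["Grace Anderson"]


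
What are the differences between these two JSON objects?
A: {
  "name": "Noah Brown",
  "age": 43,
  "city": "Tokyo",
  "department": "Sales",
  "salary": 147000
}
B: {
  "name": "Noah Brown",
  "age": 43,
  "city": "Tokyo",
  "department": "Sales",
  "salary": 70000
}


Comparing each field (in key order):
  name: same
  age: same
  city: same
  department: same
  salary: DIFFERENT
Differences:
  salary: 147000 -> 70000

1 field(s) changed

1 change: salary


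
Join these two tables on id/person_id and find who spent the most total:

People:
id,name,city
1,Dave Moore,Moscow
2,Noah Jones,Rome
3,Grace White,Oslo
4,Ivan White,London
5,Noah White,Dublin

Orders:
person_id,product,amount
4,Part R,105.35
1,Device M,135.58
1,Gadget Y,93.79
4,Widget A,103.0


Join on: people.id = orders.person_id

Joined rows:
  Ivan White (London) bought Part R for $105.35
  Dave Moore (Moscow) bought Device M for $135.58
  Dave Moore (Moscow) bought Gadget Y for $93.79
  Ivan White (London) bought Widget A for $103.0

Total per person:
  Dave Moore: $229.37
  Ivan White: $208.35

Top spender: Dave Moore ($229.37)

Dave Moore ($229.37)


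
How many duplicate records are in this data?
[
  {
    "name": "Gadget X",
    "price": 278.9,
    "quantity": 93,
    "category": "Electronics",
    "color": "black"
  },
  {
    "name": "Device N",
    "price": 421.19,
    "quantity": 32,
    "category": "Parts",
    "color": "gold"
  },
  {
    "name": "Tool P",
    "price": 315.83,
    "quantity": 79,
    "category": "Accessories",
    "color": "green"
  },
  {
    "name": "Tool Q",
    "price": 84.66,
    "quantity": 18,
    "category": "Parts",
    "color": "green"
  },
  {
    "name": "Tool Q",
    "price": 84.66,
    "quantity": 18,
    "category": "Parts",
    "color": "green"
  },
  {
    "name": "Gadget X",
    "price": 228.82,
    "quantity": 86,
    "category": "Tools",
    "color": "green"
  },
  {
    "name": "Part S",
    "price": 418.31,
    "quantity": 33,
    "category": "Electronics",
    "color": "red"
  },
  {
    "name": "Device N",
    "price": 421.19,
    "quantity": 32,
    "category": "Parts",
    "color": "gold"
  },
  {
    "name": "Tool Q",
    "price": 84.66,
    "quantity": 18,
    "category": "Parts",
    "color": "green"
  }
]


Checking 9 records for duplicates:

  Row 1: Gadget X ($278.9, qty 93)
  Row 2: Device N ($421.19, qty 32)
  Row 3: Tool P ($315.83, qty 79)
  Row 4: Tool Q ($84.66, qty 18)
  Row 5: Tool Q ($84.66, qty 18) <-- DUPLICATE
  Row 6: Gadget X ($228.82, qty 86)
  Row 7: Part S ($418.31, qty 33)
  Row 8: Device N ($421.19, qty 32) <-- DUPLICATE
  Row 9: Tool Q ($84.66, qty 18) <-- DUPLICATE

Duplicates found: 3
Unique records: 6

3 duplicates, 6 unique


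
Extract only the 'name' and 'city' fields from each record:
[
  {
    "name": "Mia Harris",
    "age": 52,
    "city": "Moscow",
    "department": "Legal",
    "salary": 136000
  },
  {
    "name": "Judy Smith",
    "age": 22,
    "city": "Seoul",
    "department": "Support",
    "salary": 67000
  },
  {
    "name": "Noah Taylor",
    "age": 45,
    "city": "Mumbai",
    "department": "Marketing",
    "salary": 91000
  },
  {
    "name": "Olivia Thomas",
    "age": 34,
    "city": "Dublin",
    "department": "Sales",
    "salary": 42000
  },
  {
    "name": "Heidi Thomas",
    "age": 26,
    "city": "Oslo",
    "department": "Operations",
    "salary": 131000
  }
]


Original: 5 records with fields: name, age, city, department, salary
Keep: ['name', 'city']
Drop: ['age', 'department', 'salary']
Result: 5 records, 2 fields each

[
  {
    "name": "Mia Harris",
    "city": "Moscow"
  },
  {
    "name": "Judy Smith",
    "city": "Seoul"
  },
  {
    "name": "Noah Taylor",
    "city": "Mumbai"
  },
  {
    "name": "Olivia Thomas",
    "city": "Dublin"
  },
  {
    "name": "Heidi Thomas",
    "city": "Oslo"
  }
]


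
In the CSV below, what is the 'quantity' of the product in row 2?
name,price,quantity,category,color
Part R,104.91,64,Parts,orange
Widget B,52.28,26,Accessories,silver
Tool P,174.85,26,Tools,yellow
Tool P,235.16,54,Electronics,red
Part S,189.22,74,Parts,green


Query: Row 2 ('Widget B'), column 'quantity'
Value: 26

26


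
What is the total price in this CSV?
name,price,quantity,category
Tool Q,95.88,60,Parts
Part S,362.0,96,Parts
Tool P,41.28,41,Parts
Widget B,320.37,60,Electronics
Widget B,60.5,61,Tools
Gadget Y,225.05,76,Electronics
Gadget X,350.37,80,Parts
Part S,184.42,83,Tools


Computing total price:
Values: [95.88, 362.0, 41.28, 320.37, 60.5, 225.05, 350.37, 184.42]
Sum = 1639.87

1639.87


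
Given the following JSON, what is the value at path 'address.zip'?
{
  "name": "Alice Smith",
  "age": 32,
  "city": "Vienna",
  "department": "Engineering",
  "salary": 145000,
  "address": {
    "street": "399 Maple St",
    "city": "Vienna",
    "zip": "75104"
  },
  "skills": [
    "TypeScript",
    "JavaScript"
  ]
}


Query: address.zip
Path: address -> zip
Value: 75104

75104


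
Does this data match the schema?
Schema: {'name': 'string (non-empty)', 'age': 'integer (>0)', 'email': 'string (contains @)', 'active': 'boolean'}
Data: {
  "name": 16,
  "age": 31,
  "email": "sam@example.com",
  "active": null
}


Validating each field against schema:
  name: FAIL (16 is not a string)
  age: OK (positive integer)
  email: OK (string with @)
  active: FAIL (null is not a boolean)

Result: INVALID (2 errors: name, active)

INVALID (2 errors: name, active)


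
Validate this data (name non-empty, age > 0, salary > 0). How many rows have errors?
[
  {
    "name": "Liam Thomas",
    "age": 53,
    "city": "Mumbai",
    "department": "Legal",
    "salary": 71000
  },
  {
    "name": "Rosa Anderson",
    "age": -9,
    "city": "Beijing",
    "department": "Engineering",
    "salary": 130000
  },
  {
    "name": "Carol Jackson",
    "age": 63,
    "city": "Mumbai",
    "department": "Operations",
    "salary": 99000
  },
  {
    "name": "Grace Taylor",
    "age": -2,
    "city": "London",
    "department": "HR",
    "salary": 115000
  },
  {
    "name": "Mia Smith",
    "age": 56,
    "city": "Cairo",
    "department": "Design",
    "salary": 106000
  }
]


Validating 5 records:
Rules: name non-empty, age > 0, salary > 0

  Row 1 (Liam Thomas): OK
  Row 2 (Rosa Anderson): negative age: -9
  Row 3 (Carol Jackson): OK
  Row 4 (Grace Taylor): negative age: -2
  Row 5 (Mia Smith): OK

Total errors: 2

2 errors


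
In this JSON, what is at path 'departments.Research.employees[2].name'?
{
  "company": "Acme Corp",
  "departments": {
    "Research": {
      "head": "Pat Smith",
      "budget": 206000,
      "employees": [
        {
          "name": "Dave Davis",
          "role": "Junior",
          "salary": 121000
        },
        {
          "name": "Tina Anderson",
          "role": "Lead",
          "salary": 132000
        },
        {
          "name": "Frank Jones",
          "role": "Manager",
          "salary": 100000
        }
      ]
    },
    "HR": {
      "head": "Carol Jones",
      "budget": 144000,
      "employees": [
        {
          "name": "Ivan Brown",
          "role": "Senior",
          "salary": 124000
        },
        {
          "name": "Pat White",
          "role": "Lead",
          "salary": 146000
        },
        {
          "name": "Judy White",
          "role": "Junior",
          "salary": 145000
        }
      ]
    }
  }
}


Path: departments.Research.employees[2].name

Navigate:
  -> departments
  -> Research
  -> employees[2].name = 'Frank Jones'

Frank Jones


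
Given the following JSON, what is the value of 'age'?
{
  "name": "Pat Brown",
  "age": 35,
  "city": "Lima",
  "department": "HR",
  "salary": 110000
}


Looking up field 'age'
Value: 35

35


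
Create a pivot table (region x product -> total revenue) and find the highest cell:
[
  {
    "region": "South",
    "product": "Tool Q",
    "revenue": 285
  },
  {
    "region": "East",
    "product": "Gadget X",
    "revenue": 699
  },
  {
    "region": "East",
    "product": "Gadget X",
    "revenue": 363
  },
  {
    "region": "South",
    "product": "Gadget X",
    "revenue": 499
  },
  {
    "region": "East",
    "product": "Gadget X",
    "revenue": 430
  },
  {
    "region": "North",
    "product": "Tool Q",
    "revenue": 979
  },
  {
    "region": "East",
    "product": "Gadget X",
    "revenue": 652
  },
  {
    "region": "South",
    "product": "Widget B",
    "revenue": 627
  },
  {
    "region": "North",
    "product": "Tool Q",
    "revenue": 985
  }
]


Pivot: region (rows) x product (columns) -> total revenue

     Gadget X      Tool Q        Widget B    
East          2144             0             0  
North            0          1964             0  
South          499           285           627  

Highest: East / Gadget X = $2144

East / Gadget X = $2144


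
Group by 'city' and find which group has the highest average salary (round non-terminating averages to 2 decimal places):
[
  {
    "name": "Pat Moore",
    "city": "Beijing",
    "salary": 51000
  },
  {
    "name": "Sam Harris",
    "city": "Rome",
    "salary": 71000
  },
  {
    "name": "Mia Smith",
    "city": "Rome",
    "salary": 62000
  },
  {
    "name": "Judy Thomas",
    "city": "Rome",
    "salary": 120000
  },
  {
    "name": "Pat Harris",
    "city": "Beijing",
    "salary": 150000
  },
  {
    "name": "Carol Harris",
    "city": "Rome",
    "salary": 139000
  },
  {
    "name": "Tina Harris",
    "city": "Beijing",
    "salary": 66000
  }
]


Group by: city

Groups:
  Beijing: 3 people, avg salary = 267000/3 = $89000
  Rome: 4 people, avg salary = 392000/4 = $98000

Highest average salary: Rome ($98000)

Rome ($98000)


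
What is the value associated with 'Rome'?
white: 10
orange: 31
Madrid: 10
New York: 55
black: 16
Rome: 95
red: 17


Looking up key 'Rome'
Value: 95

95


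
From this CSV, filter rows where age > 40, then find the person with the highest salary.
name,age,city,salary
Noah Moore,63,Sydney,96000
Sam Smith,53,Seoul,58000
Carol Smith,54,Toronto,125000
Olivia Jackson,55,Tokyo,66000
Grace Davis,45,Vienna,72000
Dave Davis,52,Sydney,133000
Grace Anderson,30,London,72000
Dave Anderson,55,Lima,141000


Filter: age > 40
Sort by: salary (descending)

Filtered records (7):
  Dave Anderson, age 55, salary $141000
  Dave Davis, age 52, salary $133000
  Carol Smith, age 54, salary $125000
  Noah Moore, age 63, salary $96000
  Grace Davis, age 45, salary $72000
  Olivia Jackson, age 55, salary $66000
  Sam Smith, age 53, salary $58000

Highest salary: Dave Anderson ($141000)

Dave Anderson


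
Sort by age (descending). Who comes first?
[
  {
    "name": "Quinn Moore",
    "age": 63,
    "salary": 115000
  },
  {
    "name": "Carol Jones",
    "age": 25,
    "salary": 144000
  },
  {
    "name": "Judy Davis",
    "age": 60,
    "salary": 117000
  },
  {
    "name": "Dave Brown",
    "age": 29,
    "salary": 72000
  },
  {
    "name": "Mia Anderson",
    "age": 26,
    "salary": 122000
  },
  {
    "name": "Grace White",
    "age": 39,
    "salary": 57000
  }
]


Sort by: age (descending)

Sorted order:
  1. Quinn Moore (age = 63)
  2. Judy Davis (age = 60)
  3. Grace White (age = 39)
  4. Dave Brown (age = 29)
  5. Mia Anderson (age = 26)
  6. Carol Jones (age = 25)

First: Quinn Moore

Quinn Moore


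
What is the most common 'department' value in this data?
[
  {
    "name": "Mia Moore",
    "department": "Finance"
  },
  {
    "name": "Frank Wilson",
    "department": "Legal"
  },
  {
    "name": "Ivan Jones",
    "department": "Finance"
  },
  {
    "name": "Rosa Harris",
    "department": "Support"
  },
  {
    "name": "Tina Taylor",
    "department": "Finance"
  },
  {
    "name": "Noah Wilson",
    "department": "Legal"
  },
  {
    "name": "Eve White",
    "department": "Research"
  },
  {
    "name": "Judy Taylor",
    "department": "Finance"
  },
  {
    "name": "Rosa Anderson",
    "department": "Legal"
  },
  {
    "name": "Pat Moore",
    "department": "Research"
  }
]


Counting 'department' values across 10 records:

  Finance: 4 ####
  Legal: 3 ###
  Research: 2 ##
  Support: 1 #

Most common: Finance (4 times)

Finance (4 times)


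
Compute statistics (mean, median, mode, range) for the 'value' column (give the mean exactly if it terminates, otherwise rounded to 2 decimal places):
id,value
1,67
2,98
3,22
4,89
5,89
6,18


Data: [67, 98, 22, 89, 89, 18]
Count: 6
Sum: 383
Mean: 383/6 ≈ 63.83 (rounded to 2 decimal places)
Sorted: [18, 22, 67, 89, 89, 98]
Median: 78.0
Mode: 89 (2 times)
Range: 98 - 18 = 80
Min: 18, Max: 98

mean≈63.83, median=78.0, mode=89, range=80


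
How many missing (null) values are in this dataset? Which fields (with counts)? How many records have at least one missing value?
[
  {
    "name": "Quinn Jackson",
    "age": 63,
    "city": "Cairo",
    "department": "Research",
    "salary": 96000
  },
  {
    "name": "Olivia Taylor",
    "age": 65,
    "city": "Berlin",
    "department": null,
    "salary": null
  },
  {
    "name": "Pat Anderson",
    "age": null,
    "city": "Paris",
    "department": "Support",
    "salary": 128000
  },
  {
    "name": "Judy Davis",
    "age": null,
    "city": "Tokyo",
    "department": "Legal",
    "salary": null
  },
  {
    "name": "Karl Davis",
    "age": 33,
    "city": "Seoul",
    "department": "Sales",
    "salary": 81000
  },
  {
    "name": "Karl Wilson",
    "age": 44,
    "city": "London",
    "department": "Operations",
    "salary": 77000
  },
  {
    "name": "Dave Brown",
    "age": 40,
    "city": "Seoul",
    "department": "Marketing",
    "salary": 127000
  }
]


Checking for missing (null) values in 7 records:

  Quinn Jackson: complete
  Olivia Taylor: department, salary
  Pat Anderson: age
  Judy Davis: age, salary
  Karl Davis: complete
  Karl Wilson: complete
  Dave Brown: complete

Per field:
  name: 0 missing
  age: 2 missing
  city: 0 missing
  department: 1 missing
  salary: 2 missing

Total missing values: 5
Records with any missing: 3

5 missing values (age: 2, department: 1, salary: 2); 3 incomplete records


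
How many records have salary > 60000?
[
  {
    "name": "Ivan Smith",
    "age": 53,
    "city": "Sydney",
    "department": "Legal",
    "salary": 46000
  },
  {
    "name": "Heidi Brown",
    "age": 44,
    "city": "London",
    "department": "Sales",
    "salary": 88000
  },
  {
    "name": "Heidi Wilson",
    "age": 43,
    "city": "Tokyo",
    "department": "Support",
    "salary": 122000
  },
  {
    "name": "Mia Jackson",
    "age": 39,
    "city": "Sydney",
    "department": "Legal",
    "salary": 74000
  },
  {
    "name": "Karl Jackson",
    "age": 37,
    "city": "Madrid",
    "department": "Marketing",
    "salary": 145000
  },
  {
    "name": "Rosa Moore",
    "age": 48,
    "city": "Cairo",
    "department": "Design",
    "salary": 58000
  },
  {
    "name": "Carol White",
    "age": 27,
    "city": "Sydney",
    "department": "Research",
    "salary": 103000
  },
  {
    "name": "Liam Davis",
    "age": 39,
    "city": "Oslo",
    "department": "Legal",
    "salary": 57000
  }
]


Data: 8 records
Condition: salary > 60000

Checking each record:
  Ivan Smith: 46000
  Heidi Brown: 88000 MATCH
  Heidi Wilson: 122000 MATCH
  Mia Jackson: 74000 MATCH
  Karl Jackson: 145000 MATCH
  Rosa Moore: 58000
  Carol White: 103000 MATCH
  Liam Davis: 57000

Count: 5

5


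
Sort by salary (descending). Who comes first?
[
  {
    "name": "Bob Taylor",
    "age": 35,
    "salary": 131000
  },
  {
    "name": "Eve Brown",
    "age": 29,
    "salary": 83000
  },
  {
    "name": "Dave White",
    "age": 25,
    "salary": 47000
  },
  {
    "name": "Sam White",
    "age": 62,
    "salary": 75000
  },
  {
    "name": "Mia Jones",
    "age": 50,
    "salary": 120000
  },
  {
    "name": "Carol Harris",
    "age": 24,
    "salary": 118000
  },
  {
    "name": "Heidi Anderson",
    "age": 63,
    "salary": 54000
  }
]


Sort by: salary (descending)

Sorted order:
  1. Bob Taylor (salary = 131000)
  2. Mia Jones (salary = 120000)
  3. Carol Harris (salary = 118000)
  4. Eve Brown (salary = 83000)
  5. Sam White (salary = 75000)
  6. Heidi Anderson (salary = 54000)
  7. Dave White (salary = 47000)

First: Bob Taylor

Bob Taylor


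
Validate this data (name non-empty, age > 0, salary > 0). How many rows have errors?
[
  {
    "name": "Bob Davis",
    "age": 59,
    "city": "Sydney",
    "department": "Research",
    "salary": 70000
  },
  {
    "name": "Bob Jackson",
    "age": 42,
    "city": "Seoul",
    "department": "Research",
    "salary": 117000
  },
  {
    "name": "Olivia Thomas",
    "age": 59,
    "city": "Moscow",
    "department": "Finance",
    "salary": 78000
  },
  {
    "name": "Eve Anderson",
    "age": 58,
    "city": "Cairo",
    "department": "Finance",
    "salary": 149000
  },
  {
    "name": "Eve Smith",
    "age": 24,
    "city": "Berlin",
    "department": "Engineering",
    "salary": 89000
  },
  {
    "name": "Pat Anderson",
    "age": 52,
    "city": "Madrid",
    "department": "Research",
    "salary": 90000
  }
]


Validating 6 records:
Rules: name non-empty, age > 0, salary > 0

  Row 1 (Bob Davis): OK
  Row 2 (Bob Jackson): OK
  Row 3 (Olivia Thomas): OK
  Row 4 (Eve Anderson): OK
  Row 5 (Eve Smith): OK
  Row 6 (Pat Anderson): OK

Total errors: 0

0 errors


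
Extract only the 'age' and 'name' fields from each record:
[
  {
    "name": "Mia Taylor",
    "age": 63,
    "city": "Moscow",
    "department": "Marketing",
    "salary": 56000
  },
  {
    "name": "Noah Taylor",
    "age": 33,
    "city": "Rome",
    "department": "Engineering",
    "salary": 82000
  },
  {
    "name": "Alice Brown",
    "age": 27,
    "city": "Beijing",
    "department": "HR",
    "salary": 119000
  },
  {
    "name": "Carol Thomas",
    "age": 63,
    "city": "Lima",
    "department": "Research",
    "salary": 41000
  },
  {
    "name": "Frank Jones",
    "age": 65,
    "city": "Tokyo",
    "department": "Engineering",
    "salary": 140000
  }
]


Original: 5 records with fields: name, age, city, department, salary
Keep: ['age', 'name']
Drop: ['city', 'department', 'salary']
Result: 5 records, 2 fields each

[
  {
    "age": 63,
    "name": "Mia Taylor"
  },
  {
    "age": 33,
    "name": "Noah Taylor"
  },
  {
    "age": 27,
    "name": "Alice Brown"
  },
  {
    "age": 63,
    "name": "Carol Thomas"
  },
  {
    "age": 65,
    "name": "Frank Jones"
  }
]


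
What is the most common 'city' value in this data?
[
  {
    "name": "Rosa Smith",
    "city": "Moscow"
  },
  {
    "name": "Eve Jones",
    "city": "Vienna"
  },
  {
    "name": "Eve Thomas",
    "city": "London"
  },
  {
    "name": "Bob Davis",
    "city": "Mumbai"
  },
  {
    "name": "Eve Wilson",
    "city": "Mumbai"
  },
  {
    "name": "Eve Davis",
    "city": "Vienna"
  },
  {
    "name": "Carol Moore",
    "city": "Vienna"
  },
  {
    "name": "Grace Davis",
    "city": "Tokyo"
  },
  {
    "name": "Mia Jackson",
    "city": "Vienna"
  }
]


Counting 'city' values across 9 records:

  Vienna: 4 ####
  Mumbai: 2 ##
  Moscow: 1 #
  London: 1 #
  Tokyo: 1 #

Most common: Vienna (4 times)

Vienna (4 times)


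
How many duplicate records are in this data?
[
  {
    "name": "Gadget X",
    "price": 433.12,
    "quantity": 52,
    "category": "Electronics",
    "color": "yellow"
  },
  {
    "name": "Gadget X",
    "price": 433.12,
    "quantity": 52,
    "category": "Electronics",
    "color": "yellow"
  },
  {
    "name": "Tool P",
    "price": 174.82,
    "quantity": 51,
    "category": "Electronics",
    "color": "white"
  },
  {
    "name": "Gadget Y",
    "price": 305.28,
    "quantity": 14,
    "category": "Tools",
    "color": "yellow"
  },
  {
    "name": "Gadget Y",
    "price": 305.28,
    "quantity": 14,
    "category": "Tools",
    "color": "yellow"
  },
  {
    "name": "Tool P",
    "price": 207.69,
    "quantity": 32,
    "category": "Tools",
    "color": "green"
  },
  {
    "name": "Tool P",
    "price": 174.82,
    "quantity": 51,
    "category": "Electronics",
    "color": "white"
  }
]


Checking 7 records for duplicates:

  Row 1: Gadget X ($433.12, qty 52)
  Row 2: Gadget X ($433.12, qty 52) <-- DUPLICATE
  Row 3: Tool P ($174.82, qty 51)
  Row 4: Gadget Y ($305.28, qty 14)
  Row 5: Gadget Y ($305.28, qty 14) <-- DUPLICATE
  Row 6: Tool P ($207.69, qty 32)
  Row 7: Tool P ($174.82, qty 51) <-- DUPLICATE

Duplicates found: 3
Unique records: 4

3 duplicates, 4 unique


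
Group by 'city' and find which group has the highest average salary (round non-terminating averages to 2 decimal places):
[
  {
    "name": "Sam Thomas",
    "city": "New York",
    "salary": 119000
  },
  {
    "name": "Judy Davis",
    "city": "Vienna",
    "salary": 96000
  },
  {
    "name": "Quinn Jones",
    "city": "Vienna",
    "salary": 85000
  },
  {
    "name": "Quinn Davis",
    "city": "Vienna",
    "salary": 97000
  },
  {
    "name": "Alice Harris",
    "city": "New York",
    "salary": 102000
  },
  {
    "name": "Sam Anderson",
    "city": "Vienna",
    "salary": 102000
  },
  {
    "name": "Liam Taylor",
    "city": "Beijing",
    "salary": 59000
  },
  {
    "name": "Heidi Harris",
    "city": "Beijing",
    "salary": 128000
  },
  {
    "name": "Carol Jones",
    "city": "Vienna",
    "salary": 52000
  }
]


Group by: city

Groups:
  Beijing: 2 people, avg salary = 187000/2 = $93500
  New York: 2 people, avg salary = 221000/2 = $110500
  Vienna: 5 people, avg salary = 432000/5 = $86400

Highest average salary: New York ($110500)

New York ($110500)


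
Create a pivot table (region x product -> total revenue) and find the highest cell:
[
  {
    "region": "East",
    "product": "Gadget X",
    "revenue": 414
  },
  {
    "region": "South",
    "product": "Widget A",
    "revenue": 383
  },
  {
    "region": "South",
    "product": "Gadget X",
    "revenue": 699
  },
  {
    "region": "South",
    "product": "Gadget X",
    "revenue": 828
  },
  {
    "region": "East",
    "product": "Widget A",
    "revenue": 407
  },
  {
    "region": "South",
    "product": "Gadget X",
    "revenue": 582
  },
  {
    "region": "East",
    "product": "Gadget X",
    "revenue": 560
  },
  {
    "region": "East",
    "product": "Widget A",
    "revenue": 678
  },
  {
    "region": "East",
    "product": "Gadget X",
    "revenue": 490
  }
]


Pivot: region (rows) x product (columns) -> total revenue

     Gadget X      Widget A    
East          1464          1085  
South         2109           383  

Highest: South / Gadget X = $2109

South / Gadget X = $2109


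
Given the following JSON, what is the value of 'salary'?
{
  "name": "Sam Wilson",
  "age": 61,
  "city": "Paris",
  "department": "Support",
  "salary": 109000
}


Looking up field 'salary'
Value: 109000

109000


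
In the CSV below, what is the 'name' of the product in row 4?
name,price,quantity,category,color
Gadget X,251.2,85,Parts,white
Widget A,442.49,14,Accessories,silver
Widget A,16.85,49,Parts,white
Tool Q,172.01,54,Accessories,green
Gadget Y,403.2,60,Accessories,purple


Query: Row 4 ('Tool Q'), column 'name'
Value: Tool Q

Tool Q


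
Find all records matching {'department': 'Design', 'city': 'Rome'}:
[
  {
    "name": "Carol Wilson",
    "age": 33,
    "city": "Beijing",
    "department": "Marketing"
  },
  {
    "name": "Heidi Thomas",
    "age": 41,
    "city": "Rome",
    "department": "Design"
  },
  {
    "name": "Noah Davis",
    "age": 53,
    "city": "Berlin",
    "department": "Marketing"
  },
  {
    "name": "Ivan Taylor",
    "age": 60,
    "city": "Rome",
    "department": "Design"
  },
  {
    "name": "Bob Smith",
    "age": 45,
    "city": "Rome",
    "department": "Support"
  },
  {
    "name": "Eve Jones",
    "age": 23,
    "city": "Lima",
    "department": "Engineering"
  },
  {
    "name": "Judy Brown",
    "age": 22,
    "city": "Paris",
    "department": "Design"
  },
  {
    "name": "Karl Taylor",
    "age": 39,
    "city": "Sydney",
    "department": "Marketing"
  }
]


Search criteria: {'department': 'Design', 'city': 'Rome'}

Checking 8 records:
  Carol Wilson: {department: Marketing, city: Beijing}
  Heidi Thomas: {department: Design, city: Rome} <-- MATCH
  Noah Davis: {department: Marketing, city: Berlin}
  Ivan Taylor: {department: Design, city: Rome} <-- MATCH
  Bob Smith: {department: Support, city: Rome}
  Eve Jones: {department: Engineering, city: Lima}
  Judy Brown: {department: Design, city: Paris}
  Karl Taylor: {department: Marketing, city: Sydney}

Matches: ["Heidi Thomas", "Ivan Taylor"]

["Heidi Thomas", "Ivan Taylor"]


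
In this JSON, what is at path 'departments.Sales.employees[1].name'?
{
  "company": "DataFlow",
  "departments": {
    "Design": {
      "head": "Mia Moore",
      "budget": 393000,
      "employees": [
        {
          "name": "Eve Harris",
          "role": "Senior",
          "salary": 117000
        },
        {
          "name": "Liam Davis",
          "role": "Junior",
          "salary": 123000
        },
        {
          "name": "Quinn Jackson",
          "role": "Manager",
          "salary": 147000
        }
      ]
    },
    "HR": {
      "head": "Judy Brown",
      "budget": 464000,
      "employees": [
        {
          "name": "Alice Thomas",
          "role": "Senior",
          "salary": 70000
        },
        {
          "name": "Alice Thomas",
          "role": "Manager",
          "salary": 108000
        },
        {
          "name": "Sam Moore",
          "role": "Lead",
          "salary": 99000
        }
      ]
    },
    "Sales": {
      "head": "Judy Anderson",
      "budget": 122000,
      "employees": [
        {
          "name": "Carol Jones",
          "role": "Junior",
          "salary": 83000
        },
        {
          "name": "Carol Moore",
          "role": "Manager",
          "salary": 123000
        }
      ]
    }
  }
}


Path: departments.Sales.employees[1].name

Navigate:
  -> departments
  -> Sales
  -> employees[1].name = 'Carol Moore'

Carol Moore


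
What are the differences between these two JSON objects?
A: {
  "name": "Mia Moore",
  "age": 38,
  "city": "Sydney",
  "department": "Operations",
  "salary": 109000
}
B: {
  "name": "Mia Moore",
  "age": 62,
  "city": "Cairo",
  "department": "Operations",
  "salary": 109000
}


Comparing each field (in key order):
  name: same
  age: DIFFERENT
  city: DIFFERENT
  department: same
  salary: same
Differences:
  age: 38 -> 62
  city: Sydney -> Cairo

2 field(s) changed

2 changes: age, city


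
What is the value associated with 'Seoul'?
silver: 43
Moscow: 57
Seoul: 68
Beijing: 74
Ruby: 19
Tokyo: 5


Looking up key 'Seoul'
Value: 68

68


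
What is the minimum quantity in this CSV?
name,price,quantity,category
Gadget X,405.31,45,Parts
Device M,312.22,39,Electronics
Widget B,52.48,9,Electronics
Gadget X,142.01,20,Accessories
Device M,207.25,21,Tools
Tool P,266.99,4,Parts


Computing minimum quantity:
Values: [45, 39, 9, 20, 21, 4]
Min = 4

4


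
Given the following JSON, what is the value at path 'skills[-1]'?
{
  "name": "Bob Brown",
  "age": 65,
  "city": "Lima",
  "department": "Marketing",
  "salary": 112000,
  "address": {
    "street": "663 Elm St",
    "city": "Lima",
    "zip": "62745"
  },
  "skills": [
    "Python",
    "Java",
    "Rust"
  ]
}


Query: skills[-1]
Path: skills -> last element
Value: Rust

Rust


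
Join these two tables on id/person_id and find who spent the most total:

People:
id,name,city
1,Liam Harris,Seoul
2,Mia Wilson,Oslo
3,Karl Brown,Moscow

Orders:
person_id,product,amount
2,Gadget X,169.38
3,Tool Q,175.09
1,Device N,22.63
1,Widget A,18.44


Join on: people.id = orders.person_id

Joined rows:
  Mia Wilson (Oslo) bought Gadget X for $169.38
  Karl Brown (Moscow) bought Tool Q for $175.09
  Liam Harris (Seoul) bought Device N for $22.63
  Liam Harris (Seoul) bought Widget A for $18.44

Total per person:
  Karl Brown: $175.09
  Mia Wilson: $169.38
  Liam Harris: $41.07

Top spender: Karl Brown ($175.09)

Karl Brown ($175.09)


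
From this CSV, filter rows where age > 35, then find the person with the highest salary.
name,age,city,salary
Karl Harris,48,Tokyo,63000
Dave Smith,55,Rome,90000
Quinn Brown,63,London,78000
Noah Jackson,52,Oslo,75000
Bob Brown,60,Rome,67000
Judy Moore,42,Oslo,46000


Filter: age > 35
Sort by: salary (descending)

Filtered records (6):
  Dave Smith, age 55, salary $90000
  Quinn Brown, age 63, salary $78000
  Noah Jackson, age 52, salary $75000
  Bob Brown, age 60, salary $67000
  Karl Harris, age 48, salary $63000
  Judy Moore, age 42, salary $46000

Highest salary: Dave Smith ($90000)

Dave Smith


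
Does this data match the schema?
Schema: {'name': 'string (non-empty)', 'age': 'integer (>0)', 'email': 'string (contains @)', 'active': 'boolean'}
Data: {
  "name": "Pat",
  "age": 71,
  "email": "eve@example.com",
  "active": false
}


Validating each field against schema:
  name: OK (non-empty string)
  age: OK (positive integer)
  email: OK (string with @)
  active: OK (boolean)

Result: VALID

VALID


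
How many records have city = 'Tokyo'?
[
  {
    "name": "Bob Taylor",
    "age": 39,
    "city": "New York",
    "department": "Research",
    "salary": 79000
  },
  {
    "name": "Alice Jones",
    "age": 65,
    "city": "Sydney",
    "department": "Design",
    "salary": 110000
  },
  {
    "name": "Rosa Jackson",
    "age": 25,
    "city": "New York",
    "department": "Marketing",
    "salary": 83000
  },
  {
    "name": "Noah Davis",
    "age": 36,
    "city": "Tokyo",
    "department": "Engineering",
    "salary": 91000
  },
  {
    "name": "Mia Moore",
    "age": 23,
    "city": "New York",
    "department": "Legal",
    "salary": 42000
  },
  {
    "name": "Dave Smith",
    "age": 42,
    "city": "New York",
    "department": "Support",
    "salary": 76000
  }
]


Data: 6 records
Condition: city = 'Tokyo'

Checking each record:
  Bob Taylor: New York
  Alice Jones: Sydney
  Rosa Jackson: New York
  Noah Davis: Tokyo MATCH
  Mia Moore: New York
  Dave Smith: New York

Count: 1

1


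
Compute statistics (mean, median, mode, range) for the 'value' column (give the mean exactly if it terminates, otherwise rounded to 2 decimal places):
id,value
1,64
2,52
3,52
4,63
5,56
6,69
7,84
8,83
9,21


Data: [64, 52, 52, 63, 56, 69, 84, 83, 21]
Count: 9
Sum: 544
Mean: 544/9 ≈ 60.44 (rounded to 2 decimal places)
Sorted: [21, 52, 52, 56, 63, 64, 69, 83, 84]
Median: 63.0
Mode: 52 (2 times)
Range: 84 - 21 = 63
Min: 21, Max: 84

mean≈60.44, median=63.0, mode=52, range=63


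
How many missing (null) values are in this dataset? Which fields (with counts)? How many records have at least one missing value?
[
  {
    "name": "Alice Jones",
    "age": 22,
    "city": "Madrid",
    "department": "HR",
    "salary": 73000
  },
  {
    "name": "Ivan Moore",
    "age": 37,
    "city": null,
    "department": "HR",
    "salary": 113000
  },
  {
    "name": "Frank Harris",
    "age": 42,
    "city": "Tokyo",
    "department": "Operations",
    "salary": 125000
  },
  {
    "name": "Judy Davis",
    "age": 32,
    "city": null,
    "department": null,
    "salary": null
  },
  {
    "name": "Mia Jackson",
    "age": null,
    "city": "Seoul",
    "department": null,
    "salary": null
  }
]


Checking for missing (null) values in 5 records:

  Alice Jones: complete
  Ivan Moore: city
  Frank Harris: complete
  Judy Davis: city, department, salary
  Mia Jackson: age, department, salary

Per field:
  name: 0 missing
  age: 1 missing
  city: 2 missing
  department: 2 missing
  salary: 2 missing

Total missing values: 7
Records with any missing: 3

7 missing values (age: 1, city: 2, department: 2, salary: 2); 3 incomplete records


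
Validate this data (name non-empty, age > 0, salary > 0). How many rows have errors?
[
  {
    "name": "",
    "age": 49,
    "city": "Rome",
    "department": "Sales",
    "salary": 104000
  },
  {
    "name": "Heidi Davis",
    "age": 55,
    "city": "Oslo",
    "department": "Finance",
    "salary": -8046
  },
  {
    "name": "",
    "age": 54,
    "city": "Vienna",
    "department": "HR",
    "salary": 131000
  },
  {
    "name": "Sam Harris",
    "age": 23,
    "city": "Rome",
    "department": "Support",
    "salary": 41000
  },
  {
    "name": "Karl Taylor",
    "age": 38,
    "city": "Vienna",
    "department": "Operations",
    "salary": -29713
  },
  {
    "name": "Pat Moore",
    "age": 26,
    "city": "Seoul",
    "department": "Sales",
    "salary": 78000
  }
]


Validating 6 records:
Rules: name non-empty, age > 0, salary > 0

  Row 1 (???): empty name
  Row 2 (Heidi Davis): negative salary: -8046
  Row 3 (???): empty name
  Row 4 (Sam Harris): OK
  Row 5 (Karl Taylor): negative salary: -29713
  Row 6 (Pat Moore): OK

Total errors: 4

4 errors


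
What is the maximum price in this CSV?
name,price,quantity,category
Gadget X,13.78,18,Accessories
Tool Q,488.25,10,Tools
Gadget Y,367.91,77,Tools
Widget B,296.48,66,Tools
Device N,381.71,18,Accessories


Computing maximum price:
Values: [13.78, 488.25, 367.91, 296.48, 381.71]
Max = 488.25

488.25


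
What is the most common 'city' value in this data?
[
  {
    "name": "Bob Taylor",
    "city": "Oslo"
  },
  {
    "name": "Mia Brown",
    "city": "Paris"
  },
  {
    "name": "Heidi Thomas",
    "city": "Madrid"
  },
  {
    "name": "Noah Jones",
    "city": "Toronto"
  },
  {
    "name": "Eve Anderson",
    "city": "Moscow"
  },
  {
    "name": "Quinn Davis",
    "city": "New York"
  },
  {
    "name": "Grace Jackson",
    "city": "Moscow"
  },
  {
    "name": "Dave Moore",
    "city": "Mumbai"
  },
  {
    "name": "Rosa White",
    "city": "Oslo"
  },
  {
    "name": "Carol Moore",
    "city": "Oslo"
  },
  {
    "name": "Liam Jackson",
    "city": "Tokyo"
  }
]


Counting 'city' values across 11 records:

  Oslo: 3 ###
  Moscow: 2 ##
  Paris: 1 #
  Madrid: 1 #
  Toronto: 1 #
  New York: 1 #
  Mumbai: 1 #
  Tokyo: 1 #

Most common: Oslo (3 times)

Oslo (3 times)


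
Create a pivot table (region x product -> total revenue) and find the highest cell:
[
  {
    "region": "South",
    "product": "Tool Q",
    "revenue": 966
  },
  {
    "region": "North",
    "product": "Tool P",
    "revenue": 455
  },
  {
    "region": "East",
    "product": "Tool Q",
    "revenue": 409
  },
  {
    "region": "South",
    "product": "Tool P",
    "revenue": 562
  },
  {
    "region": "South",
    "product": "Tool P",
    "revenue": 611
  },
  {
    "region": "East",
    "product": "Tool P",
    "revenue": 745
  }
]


Pivot: region (rows) x product (columns) -> total revenue

     Tool P        Tool Q      
East           745           409  
North          455             0  
South         1173           966  

Highest: South / Tool P = $1173

South / Tool P = $1173


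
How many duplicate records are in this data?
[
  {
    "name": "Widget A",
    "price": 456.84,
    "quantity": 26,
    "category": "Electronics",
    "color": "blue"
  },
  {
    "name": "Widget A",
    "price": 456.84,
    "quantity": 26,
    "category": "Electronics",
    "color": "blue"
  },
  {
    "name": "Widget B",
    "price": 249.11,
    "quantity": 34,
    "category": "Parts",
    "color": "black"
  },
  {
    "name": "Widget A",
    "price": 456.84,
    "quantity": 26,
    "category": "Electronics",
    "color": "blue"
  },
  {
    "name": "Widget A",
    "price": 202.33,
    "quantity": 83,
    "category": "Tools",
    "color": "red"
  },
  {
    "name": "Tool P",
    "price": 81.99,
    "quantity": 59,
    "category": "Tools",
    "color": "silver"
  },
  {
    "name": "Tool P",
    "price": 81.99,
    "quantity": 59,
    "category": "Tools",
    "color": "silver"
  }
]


Checking 7 records for duplicates:

  Row 1: Widget A ($456.84, qty 26)
  Row 2: Widget A ($456.84, qty 26) <-- DUPLICATE
  Row 3: Widget B ($249.11, qty 34)
  Row 4: Widget A ($456.84, qty 26) <-- DUPLICATE
  Row 5: Widget A ($202.33, qty 83)
  Row 6: Tool P ($81.99, qty 59)
  Row 7: Tool P ($81.99, qty 59) <-- DUPLICATE

Duplicates found: 3
Unique records: 4

3 duplicates, 4 unique


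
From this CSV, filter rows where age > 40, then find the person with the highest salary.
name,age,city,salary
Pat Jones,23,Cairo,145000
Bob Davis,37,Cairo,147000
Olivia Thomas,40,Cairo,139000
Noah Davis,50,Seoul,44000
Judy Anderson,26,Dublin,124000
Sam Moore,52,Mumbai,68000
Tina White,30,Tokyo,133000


Filter: age > 40
Sort by: salary (descending)

Filtered records (2):
  Sam Moore, age 52, salary $68000
  Noah Davis, age 50, salary $44000

Highest salary: Sam Moore ($68000)

Sam Moore


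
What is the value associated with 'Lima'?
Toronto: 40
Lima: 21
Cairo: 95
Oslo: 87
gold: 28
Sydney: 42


Looking up key 'Lima'
Value: 21

21


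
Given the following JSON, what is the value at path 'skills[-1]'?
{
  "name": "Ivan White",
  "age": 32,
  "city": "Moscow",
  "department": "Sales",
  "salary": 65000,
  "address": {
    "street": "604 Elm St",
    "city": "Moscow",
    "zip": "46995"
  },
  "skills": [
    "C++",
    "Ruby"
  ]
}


Query: skills[-1]
Path: skills -> last element
Value: Ruby

Ruby


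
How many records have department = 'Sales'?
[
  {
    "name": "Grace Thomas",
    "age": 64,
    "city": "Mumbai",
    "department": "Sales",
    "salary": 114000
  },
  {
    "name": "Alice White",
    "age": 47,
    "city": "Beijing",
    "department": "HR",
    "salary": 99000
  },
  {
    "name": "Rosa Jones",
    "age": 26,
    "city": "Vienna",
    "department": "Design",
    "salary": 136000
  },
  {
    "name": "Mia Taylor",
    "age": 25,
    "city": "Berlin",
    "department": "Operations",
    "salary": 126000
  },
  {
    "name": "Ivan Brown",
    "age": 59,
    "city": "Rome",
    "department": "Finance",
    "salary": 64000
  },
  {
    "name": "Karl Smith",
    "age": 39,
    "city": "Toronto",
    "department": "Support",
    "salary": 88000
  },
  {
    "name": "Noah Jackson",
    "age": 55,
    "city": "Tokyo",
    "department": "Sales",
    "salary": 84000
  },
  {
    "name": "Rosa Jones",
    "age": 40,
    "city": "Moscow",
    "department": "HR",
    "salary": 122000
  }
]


Data: 8 records
Condition: department = 'Sales'

Checking each record:
  Grace Thomas: Sales MATCH
  Alice White: HR
  Rosa Jones: Design
  Mia Taylor: Operations
  Ivan Brown: Finance
  Karl Smith: Support
  Noah Jackson: Sales MATCH
  Rosa Jones: HR

Count: 2

2
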